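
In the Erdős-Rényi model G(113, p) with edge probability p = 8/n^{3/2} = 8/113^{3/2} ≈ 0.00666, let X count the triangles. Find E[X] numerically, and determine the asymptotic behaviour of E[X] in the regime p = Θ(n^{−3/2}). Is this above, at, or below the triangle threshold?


Number of potential triangles: C(113, 3) = 234136.
Each occurs with probability p³ ≈ (0.00666)³ ≈ 2.95404e-07.
By linearity: E[X] = C(113, 3)·p³ ≈ 234136 · 2.95404e-07 ≈ 0.069.
Since α = 3/2 > 1, p = c/n^{3/2} = o(1/n) is below the triangle threshold p ~ 1/n. Asymptotically E[X] ~ (c³/6)·n^{3(1−α)} = (8³/6)·n^{-1.5} → 0, so by Markov's inequality G has no triangles w.h.p.

E[X] ≈ 0.069; in regime p = Θ(1/n^{3/2}) E[X] tends to 0 (below the triangle threshold p ~ 1/n).


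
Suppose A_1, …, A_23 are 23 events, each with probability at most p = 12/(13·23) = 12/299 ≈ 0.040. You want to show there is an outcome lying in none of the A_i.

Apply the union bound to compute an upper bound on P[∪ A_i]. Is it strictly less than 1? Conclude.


Union bound: P[∪_{i=1}^{23} A_i] ≤ Σ_i P[A_i] ≤ 23·p = 23·(12/299) = 12/13.
Numerically: 12/13 ≈ 0.923.
Is 12/13 < 1? YES.
Since P[∪ A_i] ≤ 12/13 < 1, the complement has P[∩ A_i^c] ≥ 1 − 12/13 = 1/13 > 0, so some outcome avoids every A_i.

23·p = 12/13 ≈ 0.923; existence CERTIFIED by the union bound.


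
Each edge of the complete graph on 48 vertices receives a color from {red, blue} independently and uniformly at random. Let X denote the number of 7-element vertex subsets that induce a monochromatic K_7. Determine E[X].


Let X = Σ_S X_S over the C(48, 7) = 73629072 subsets S of size 7, where X_S = 1 if the K_7 on S is monochromatic.
For a fixed S, the K_7 on S has C(7, 2) = 21 edges. P[all 21 edges red] = (1/2)^21, and likewise for blue, so P[monochromatic] = 2·(1/2)^21 = 2^{1 − 21} = 1/1048576.
By linearity: E[X] = C(48, 7) · 2^{1 − 21} = 73629072 · 1/1048576 = 4601817/65536.
Numerically: E[X] ≈ 70.21815.

E[X] = C(48,7)·2^(1−C(7,2)) = 4601817/65536 ≈ 70.21815.


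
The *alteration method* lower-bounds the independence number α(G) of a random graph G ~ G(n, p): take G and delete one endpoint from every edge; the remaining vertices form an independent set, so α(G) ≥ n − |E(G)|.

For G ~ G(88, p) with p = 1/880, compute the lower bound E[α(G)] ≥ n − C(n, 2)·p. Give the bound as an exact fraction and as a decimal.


E[|E(G)|] = C(88, 2)·p = 3828 · (1/880) = 87/20.
E[α(G)] ≥ n − E[|E(G)|] = 88 − 87/20 = 1673/20.
Numerically: ≈ 83.650.
(This is only a lower bound; the true E[α(G)] may be larger.)

E[α(G)] ≥ 1673/20 ≈ 83.650.


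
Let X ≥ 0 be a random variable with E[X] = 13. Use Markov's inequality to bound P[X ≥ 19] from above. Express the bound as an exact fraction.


μ = E[X] = 13, a = 19.
Markov: P[X ≥ 19] ≤ μ/a = (13)/19 = 13/19.
Numerically: ≈ 0.68421.
(Since a = 19 > μ = 13.00000, the bound 13/19 is < 1 and informative.)

P[X ≥ 19] ≤ 13/19 ≈ 0.68421.


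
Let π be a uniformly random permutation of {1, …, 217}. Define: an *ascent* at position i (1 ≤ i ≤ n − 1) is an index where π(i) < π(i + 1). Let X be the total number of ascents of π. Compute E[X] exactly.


Write X = Σ X_I over i = 1, …, 216, with X_I the indicator of one ascent.
There are 216 indicators.
For each fixed i, the pair (π(i), π(i+1)) is a uniformly random ordered pair of distinct values from {1, …, 217}; by symmetry P[π(i) < π(i+1)] = 1/2.
By linearity: E[X] = 216 · (1/2) = (217 − 1) · (1/2) = 108 ≈ 108.000.

E[X] = 108 = 108.000.


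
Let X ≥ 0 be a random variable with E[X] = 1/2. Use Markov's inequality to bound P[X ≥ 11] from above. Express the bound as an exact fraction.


μ = E[X] = 1/2, a = 11.
Markov: P[X ≥ 11] ≤ μ/a = (1/2)/11 = 1/22.
Numerically: ≈ 0.0455.
(Since a = 11 > μ = 0.5000, the bound 1/22 is < 1 and informative.)

P[X ≥ 11] ≤ 1/22 ≈ 0.0455.


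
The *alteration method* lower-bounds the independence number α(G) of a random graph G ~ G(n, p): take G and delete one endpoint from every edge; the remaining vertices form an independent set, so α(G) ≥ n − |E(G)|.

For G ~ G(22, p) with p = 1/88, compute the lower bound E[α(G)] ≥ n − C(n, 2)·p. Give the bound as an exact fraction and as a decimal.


E[|E(G)|] = C(22, 2)·p = 231 · (1/88) = 21/8.
E[α(G)] ≥ n − E[|E(G)|] = 22 − 21/8 = 155/8.
Numerically: ≈ 19.3750.
(This is only a lower bound; the true E[α(G)] may be larger.)

E[α(G)] ≥ 155/8 ≈ 19.3750.


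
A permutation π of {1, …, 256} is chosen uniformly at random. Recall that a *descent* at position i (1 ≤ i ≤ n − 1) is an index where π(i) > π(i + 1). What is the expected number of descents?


Write X = Σ X_I over i = 1, …, 255, with X_I the indicator of one descent.
There are 255 indicators.
For each fixed i, the pair (π(i), π(i+1)) is a uniformly random ordered pair of distinct values from {1, …, 256}; by symmetry P[π(i) > π(i+1)] = 1/2.
By linearity: E[X] = 255 · (1/2) = (256 − 1) · (1/2) = 255/2 ≈ 127.500000.

E[X] = 255/2 = 127.500000.


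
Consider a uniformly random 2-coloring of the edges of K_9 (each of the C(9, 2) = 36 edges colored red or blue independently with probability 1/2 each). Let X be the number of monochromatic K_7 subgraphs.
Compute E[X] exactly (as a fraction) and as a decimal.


Let X = Σ_S X_S over the C(9, 7) = 36 subsets S of size 7, where X_S = 1 if the K_7 on S is monochromatic.
For a fixed S, the K_7 on S has C(7, 2) = 21 edges. P[all 21 edges red] = (1/2)^21, and likewise for blue, so P[monochromatic] = 2·(1/2)^21 = 2^{1 − 21} = 1/1048576.
Summing: E[X] = C(9, 7) · 2^{1 − 21} = 36 · 1/1048576 = 9/262144.
Numerically: E[X] ≈ 0.000.

E[X] = C(9,7)·2^(1−C(7,2)) = 9/262144 ≈ 0.000.


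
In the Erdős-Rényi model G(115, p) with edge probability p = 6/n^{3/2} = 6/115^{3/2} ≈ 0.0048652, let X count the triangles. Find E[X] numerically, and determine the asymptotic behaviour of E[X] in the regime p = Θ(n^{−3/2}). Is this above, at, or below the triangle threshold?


Number of potential triangles: C(115, 3) = 246905.
Each occurs with probability p³ ≈ (0.0048652)³ ≈ 1.1516313e-07.
By linearity: E[X] = C(115, 3)·p³ ≈ 246905 · 1.1516313e-07 ≈ 0.02843.
Since α = 3/2 > 1, p = c/n^{3/2} = o(1/n) is below the triangle threshold p ~ 1/n. Asymptotically E[X] ~ (c³/6)·n^{3(1−α)} = (6³/6)·n^{-1.5} → 0, so by Markov's inequality G has no triangles w.h.p.

E[X] ≈ 0.02843; in regime p = Θ(1/n^{3/2}) E[X] tends to 0 (below the triangle threshold p ~ 1/n).


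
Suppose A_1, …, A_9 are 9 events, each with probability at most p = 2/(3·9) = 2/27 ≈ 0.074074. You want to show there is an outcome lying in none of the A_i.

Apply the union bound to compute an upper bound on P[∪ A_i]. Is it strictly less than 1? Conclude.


Union bound: P[∪_{i=1}^{9} A_i] ≤ Σ_i P[A_i] ≤ 9·p = 9·(2/27) = 2/3.
Numerically: 2/3 ≈ 0.666667.
Is 2/3 < 1? YES.
Since P[∪ A_i] ≤ 2/3 < 1, the complement has P[∩ A_i^c] ≥ 1 − 2/3 = 1/3 > 0, so some outcome avoids every A_i.

9·p = 2/3 ≈ 0.666667; existence CERTIFIED by the union bound.


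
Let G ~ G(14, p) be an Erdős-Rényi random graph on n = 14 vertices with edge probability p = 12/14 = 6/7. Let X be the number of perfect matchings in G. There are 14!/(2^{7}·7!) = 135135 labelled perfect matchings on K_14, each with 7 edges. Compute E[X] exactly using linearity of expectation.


K_14 has 14!/(2^{7}·7!) = 135135 labelled perfect matchings.
For each such perfect matching H, let X_H = 1 if all 7 edges of H are present in G. Then P[X_H = 1] = p^{7} = (6/7)^{7} = 279936/823543.
By linearity of expectation: E[X] = Σ_H E[X_H] = 135135 · p^{7} = 135135 · 279936/823543 = 5404164480/117649.
Numerically: E[X] ≈ 4.59e+04.

E[X] = 135135 · (6/7)^{7} = 5404164480/117649 ≈ 4.59e+04.


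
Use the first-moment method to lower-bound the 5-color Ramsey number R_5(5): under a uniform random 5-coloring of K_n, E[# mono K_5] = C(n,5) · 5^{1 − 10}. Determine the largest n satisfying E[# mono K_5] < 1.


We need C(n, 5) · 5^{1 − 10} < 1, i.e. C(n, 5) < 5^{10 − 1} = 1953125.
Check values of n near the boundary:
  n = 44: C(44, 5) = 1086008; 1086008 < 1953125? YES
  n = 45: C(45, 5) = 1221759; 1221759 < 1953125? YES
  n = 46: C(46, 5) = 1370754; 1370754 < 1953125? YES
  n = 47: C(47, 5) = 1533939; 1533939 < 1953125? YES
  n = 48: C(48, 5) = 1712304; 1712304 < 1953125? YES
  n = 49: C(49, 5) = 1906884; 1906884 < 1953125? YES
  n = 50: C(50, 5) = 2118760; 2118760 < 1953125? NO
The largest n with C(n, 5) < 1953125 is n = 49 (where E[X] = 1906884/1953125 ≈ 0.976325). Hence R_5(5) > 49, i.e. R_5(5) ≥ 50.

Largest n = 49; hence R_5(5) > 49.


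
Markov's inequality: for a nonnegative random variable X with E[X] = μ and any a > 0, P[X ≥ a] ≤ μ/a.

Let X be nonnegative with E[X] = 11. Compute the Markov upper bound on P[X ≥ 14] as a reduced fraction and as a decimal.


μ = E[X] = 11, a = 14.
Markov: P[X ≥ 14] ≤ μ/a = (11)/14 = 11/14.
Numerically: ≈ 0.7857.
(Since a = 14 > μ = 11.0000, the bound 11/14 is < 1 and informative.)

P[X ≥ 14] ≤ 11/14 ≈ 0.7857.


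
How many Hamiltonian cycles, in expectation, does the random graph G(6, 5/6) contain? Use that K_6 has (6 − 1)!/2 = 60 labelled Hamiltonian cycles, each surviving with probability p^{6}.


K_6 has (6 − 1)!/2 = 60 labelled Hamiltonian cycles.
For each such Hamiltonian cycle H, let X_H = 1 if all 6 edges of H are present in G. Then P[X_H = 1] = p^{6} = (5/6)^{6} = 15625/46656.
By linearity of expectation: E[X] = Σ_H E[X_H] = 60 · p^{6} = 60 · 15625/46656 = 78125/3888.
Numerically: E[X] ≈ 20.1.

E[X] = 60 · (5/6)^{6} = 78125/3888 ≈ 20.1.


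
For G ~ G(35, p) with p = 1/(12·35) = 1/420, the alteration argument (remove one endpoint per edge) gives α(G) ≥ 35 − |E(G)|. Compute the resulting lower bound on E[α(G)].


E[|E(G)|] = C(35, 2)·p = 595 · (1/420) = 17/12.
E[α(G)] ≥ n − E[|E(G)|] = 35 − 17/12 = 403/12.
Numerically: ≈ 33.58333.
(This is only a lower bound; the true E[α(G)] may be larger.)

E[α(G)] ≥ 403/12 ≈ 33.58333.


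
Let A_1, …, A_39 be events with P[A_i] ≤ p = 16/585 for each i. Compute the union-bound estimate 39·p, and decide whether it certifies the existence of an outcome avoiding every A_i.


Union bound: P[∪_{i=1}^{39} A_i] ≤ Σ_i P[A_i] ≤ 39·p = 39·(16/585) = 16/15.
Numerically: 16/15 ≈ 1.06667.
Is 16/15 < 1? NO.
Since the bound 16/15 is ≥ 1, the union bound is uninformative here; it does NOT by itself certify existence.

39·p = 16/15 ≈ 1.06667; existence NOT certified by the union bound.


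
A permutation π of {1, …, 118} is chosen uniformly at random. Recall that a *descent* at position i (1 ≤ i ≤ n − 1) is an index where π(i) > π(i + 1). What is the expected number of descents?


Write X = Σ X_I over i = 1, …, 117, with X_I the indicator of one descent.
There are 117 indicators.
For each fixed i, the pair (π(i), π(i+1)) is a uniformly random ordered pair of distinct values from {1, …, 118}; by symmetry P[π(i) > π(i+1)] = 1/2.
By linearity: E[X] = 117 · (1/2) = (118 − 1) · (1/2) = 117/2 ≈ 58.500000.

E[X] = 117/2 = 58.500000.


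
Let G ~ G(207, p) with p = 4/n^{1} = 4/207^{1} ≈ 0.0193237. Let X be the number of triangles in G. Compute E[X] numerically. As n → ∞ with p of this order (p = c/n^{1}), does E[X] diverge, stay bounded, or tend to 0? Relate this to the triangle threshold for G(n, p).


Number of potential triangles: C(207, 3) = 1456935.
Each occurs with probability p³ ≈ (0.0193237)³ ≈ 7.21554165e-06.
By linearity: E[X] = C(207, 3)·p³ ≈ 1456935 · 7.21554165e-06 ≈ 10.512575.
Here α = 1, so p = 4/n is exactly at the triangle threshold p ~ 1/n. Asymptotically E[X] → c³/6 = 4³/6 = 32/3 ≈ 10.666667, a bounded constant. In this regime the triangle count is asymptotically Poisson(c³/6).

E[X] ≈ 10.512575; in regime p = Θ(1/n^{1}) E[X] stays bounded (at the triangle threshold p ~ 1/n).


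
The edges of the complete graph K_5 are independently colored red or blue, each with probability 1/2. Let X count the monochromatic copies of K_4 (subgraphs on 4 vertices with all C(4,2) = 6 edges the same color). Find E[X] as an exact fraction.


Let X = Σ_S X_S over the C(5, 4) = 5 subsets S of size 4, where X_S = 1 if the K_4 on S is monochromatic.
For a fixed S, the K_4 on S has C(4, 2) = 6 edges. P[all 6 edges red] = (1/2)^6, and likewise for blue, so P[monochromatic] = 2·(1/2)^6 = 2^{1 − 6} = 1/32.
By linearity: E[X] = C(5, 4) · 2^{1 − 6} = 5 · 1/32 = 5/32.
Numerically: E[X] ≈ 0.1562.

E[X] = C(5,4)·2^(1−C(4,2)) = 5/32 ≈ 0.1562.


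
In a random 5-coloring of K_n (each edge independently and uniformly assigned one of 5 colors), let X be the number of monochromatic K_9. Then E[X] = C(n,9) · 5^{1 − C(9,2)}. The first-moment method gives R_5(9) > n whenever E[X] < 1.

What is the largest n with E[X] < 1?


We need C(n, 9) · 5^{1 − 36} < 1, i.e. C(n, 9) < 5^{36 − 1} = 2910383045673370361328125.
Check values of n near the boundary:
  n = 2165: C(2165, 9) = 2832220612024886803272630; 2832220612024886803272630 < 2910383045673370361328125? YES
  n = 2166: C(2166, 9) = 2844037944203015677277940; 2844037944203015677277940 < 2910383045673370361328125? YES
  n = 2167: C(2167, 9) = 2855899084841489792706810; 2855899084841489792706810 < 2910383045673370361328125? YES
  n = 2168: C(2168, 9) = 2867804175977929537095120; 2867804175977929537095120 < 2910383045673370361328125? YES
  n = 2169: C(2169, 9) = 2879753360044504243499683; 2879753360044504243499683 < 2910383045673370361328125? YES
  n = 2170: C(2170, 9) = 2891746779868845075610510; 2891746779868845075610510 < 2910383045673370361328125? YES
  n = 2171: C(2171, 9) = 2903784578674959601827205; 2903784578674959601827205 < 2910383045673370361328125? YES
  n = 2172: C(2172, 9) = 2915866900084148060642020; 2915866900084148060642020 < 2910383045673370361328125? NO
  n = 2173: C(2173, 9) = 2927993888115921319674265; 2927993888115921319674265 < 2910383045673370361328125? NO
The largest n with C(n, 9) < 2910383045673370361328125 is n = 2171 (where E[X] = 580756915734991920365441/582076609134674072265625 ≈ 0.9977328). Hence R_5(9) > 2171, i.e. R_5(9) ≥ 2172.

Largest n = 2171; hence R_5(9) > 2171.


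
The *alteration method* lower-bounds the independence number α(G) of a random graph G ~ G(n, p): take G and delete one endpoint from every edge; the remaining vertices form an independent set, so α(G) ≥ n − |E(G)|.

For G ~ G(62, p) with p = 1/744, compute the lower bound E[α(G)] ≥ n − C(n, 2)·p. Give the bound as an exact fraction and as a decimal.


E[|E(G)|] = C(62, 2)·p = 1891 · (1/744) = 61/24.
E[α(G)] ≥ n − E[|E(G)|] = 62 − 61/24 = 1427/24.
Numerically: ≈ 59.458.
(This is only a lower bound; the true E[α(G)] may be larger.)

E[α(G)] ≥ 1427/24 ≈ 59.458.


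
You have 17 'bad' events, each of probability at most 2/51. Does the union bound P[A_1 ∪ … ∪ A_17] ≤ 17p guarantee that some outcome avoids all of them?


Union bound: P[∪_{i=1}^{17} A_i] ≤ Σ_i P[A_i] ≤ 17·p = 17·(2/51) = 2/3.
Numerically: 2/3 ≈ 0.666667.
Is 2/3 < 1? YES.
Since P[∪ A_i] ≤ 2/3 < 1, the complement has P[∩ A_i^c] ≥ 1 − 2/3 = 1/3 > 0, so some outcome avoids every A_i.

17·p = 2/3 ≈ 0.666667; existence CERTIFIED by the union bound.


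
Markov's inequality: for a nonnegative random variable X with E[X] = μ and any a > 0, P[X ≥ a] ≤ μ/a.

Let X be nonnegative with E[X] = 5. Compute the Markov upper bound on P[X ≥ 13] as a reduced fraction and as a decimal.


μ = E[X] = 5, a = 13.
Markov: P[X ≥ 13] ≤ μ/a = (5)/13 = 5/13.
Numerically: ≈ 0.384615.
(Since a = 13 > μ = 5.000000, the bound 5/13 is < 1 and informative.)

P[X ≥ 13] ≤ 5/13 ≈ 0.384615.


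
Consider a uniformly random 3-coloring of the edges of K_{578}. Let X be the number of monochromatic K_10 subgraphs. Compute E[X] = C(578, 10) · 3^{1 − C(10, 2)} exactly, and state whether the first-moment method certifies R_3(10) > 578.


E[X] = C(578, 10) · 3^{1 − 45} = 1060514767274403635480 · 3^{−44} = 1060514767274403635480/984770902183611232881.
As a reduced fraction: E[X] = 1060514767274403635480/984770902183611232881 ≈ 1.077.
Is E[X] < 1? NO.
Since E[X] ≥ 1, the first-moment bound is inconclusive at n = 578; it does NOT by itself certify R_3(10) > 578.

E[X] = 1060514767274403635480/984770902183611232881 ≈ 1.077; E[X] ≥ 1; first-moment method inconclusive here.


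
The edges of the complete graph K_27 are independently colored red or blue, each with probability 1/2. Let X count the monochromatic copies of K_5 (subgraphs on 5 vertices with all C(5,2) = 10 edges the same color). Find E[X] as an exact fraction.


Let X = Σ_S X_S over the C(27, 5) = 80730 subsets S of size 5, where X_S = 1 if the K_5 on S is monochromatic.
For a fixed S, the K_5 on S has C(5, 2) = 10 edges. P[all 10 edges red] = (1/2)^10, and likewise for blue, so P[monochromatic] = 2·(1/2)^10 = 2^{1 − 10} = 1/512.
By linearity of expectation: E[X] = C(27, 5) · 2^{1 − 10} = 80730 · 1/512 = 40365/256.
Numerically: E[X] ≈ 157.676.

E[X] = C(27,5)·2^(1−C(5,2)) = 40365/256 ≈ 157.676.


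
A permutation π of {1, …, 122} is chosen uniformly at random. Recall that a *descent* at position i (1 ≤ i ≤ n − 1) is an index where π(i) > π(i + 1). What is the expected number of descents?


Write X = Σ X_I over i = 1, …, 121, with X_I the indicator of one descent.
There are 121 indicators.
For each fixed i, the pair (π(i), π(i+1)) is a uniformly random ordered pair of distinct values from {1, …, 122}; by symmetry P[π(i) > π(i+1)] = 1/2.
By linearity: E[X] = 121 · (1/2) = (122 − 1) · (1/2) = 121/2 ≈ 60.50000.

E[X] = 121/2 = 60.50000.


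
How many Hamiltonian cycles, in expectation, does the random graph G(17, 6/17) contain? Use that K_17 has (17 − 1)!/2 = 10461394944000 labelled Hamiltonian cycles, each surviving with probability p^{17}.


K_17 has (17 − 1)!/2 = 10461394944000 labelled Hamiltonian cycles.
For each such Hamiltonian cycle H, let X_H = 1 if all 17 edges of H are present in G. Then P[X_H = 1] = p^{17} = (6/17)^{17} = 16926659444736/827240261886336764177.
Summing the indicators: E[X] = Σ_H E[X_H] = 10461394944000 · p^{17} = 10461394944000 · 16926659444736/827240261886336764177 = 177076469533971037814784000/827240261886336764177.
Numerically: E[X] ≈ 2.141e+05.

E[X] = 10461394944000 · (6/17)^{17} = 177076469533971037814784000/827240261886336764177 ≈ 2.141e+05.


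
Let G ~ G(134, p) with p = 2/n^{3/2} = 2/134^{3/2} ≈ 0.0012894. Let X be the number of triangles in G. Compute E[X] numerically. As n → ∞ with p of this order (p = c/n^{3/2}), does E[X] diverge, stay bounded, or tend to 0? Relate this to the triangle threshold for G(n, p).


Number of potential triangles: C(134, 3) = 392084.
Each occurs with probability p³ ≈ (0.0012894)³ ≈ 2.1434749e-09.
By linearity: E[X] = C(134, 3)·p³ ≈ 392084 · 2.1434749e-09 ≈ 0.00084.
Since α = 3/2 > 1, p = c/n^{3/2} = o(1/n) is below the triangle threshold p ~ 1/n. Asymptotically E[X] ~ (c³/6)·n^{3(1−α)} = (2³/6)·n^{-1.5} → 0, so by Markov's inequality G has no triangles w.h.p.

E[X] ≈ 0.00084; in regime p = Θ(1/n^{3/2}) E[X] tends to 0 (below the triangle threshold p ~ 1/n).


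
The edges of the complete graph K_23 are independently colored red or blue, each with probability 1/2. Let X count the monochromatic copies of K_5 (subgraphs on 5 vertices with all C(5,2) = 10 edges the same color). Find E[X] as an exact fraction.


Let X = Σ_S X_S over the C(23, 5) = 33649 subsets S of size 5, where X_S = 1 if the K_5 on S is monochromatic.
For a fixed S, the K_5 on S has C(5, 2) = 10 edges. P[all 10 edges red] = (1/2)^10, and likewise for blue, so P[monochromatic] = 2·(1/2)^10 = 2^{1 − 10} = 1/512.
By linearity of expectation: E[X] = C(23, 5) · 2^{1 − 10} = 33649 · 1/512 = 33649/512.
Numerically: E[X] ≈ 65.7207.

E[X] = C(23,5)·2^(1−C(5,2)) = 33649/512 ≈ 65.7207.


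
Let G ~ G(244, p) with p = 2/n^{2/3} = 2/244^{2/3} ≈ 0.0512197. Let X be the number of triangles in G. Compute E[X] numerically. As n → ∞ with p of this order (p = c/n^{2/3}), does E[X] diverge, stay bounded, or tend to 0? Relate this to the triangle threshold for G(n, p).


Number of potential triangles: C(244, 3) = 2391444.
Each occurs with probability p³ ≈ (0.0512197)³ ≈ 1.34372481e-04.
By linearity: E[X] = C(244, 3)·p³ ≈ 2391444 · 1.34372481e-04 ≈ 321.344262.
Since α = 2/3 < 1, p = c/n^{2/3} ≫ 1/n is above the triangle threshold p ~ 1/n. Asymptotically E[X] ~ (c³/6)·n^{3(1−α)} = (2³/6)·n^{1} → ∞; triangles are abundant w.h.p.

E[X] ≈ 321.344262; in regime p = Θ(1/n^{2/3}) E[X] diverges (above the triangle threshold p ~ 1/n).


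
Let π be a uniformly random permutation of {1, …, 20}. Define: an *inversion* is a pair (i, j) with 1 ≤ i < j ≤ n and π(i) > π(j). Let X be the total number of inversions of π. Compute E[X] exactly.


Write X = Σ X_I over the C(20, 2) = 190 pairs i < j, with X_I the indicator of one inversion.
There are 190 indicators.
For each fixed pair i < j, the values π(i) and π(j) are two distinct elements of {1, …, 20} in uniformly random order; by symmetry P[π(i) > π(j)] = 1/2.
By linearity: E[X] = 190 · (1/2) = C(20, 2) · (1/2) = 190/2 = 95 ≈ 95.0000.

E[X] = 95 = 95.0000.


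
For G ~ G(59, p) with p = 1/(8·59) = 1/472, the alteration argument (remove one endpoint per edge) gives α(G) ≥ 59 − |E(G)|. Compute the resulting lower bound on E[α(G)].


E[|E(G)|] = C(59, 2)·p = 1711 · (1/472) = 29/8.
E[α(G)] ≥ n − E[|E(G)|] = 59 − 29/8 = 443/8.
Numerically: ≈ 55.37500.
(This is only a lower bound; the true E[α(G)] may be larger.)

E[α(G)] ≥ 443/8 ≈ 55.37500.


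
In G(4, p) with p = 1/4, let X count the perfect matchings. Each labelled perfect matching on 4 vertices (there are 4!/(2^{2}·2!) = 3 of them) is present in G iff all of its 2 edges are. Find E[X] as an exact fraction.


K_4 has 4!/(2^{2}·2!) = 3 labelled perfect matchings.
For each such perfect matching H, let X_H = 1 if all 2 edges of H are present in G. Then P[X_H = 1] = p^{2} = (1/4)^{2} = 1/16.
By linearity: E[X] = Σ_H E[X_H] = 3 · p^{2} = 3 · 1/16 = 3/16.
Numerically: E[X] ≈ 0.1875.

E[X] = 3 · (1/4)^{2} = 3/16 ≈ 0.1875.


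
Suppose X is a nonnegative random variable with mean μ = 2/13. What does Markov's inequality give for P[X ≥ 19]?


μ = E[X] = 2/13, a = 19.
Markov: P[X ≥ 19] ≤ μ/a = (2/13)/19 = 2/247.
Numerically: ≈ 0.008.
(Since a = 19 > μ = 0.154, the bound 2/247 is < 1 and informative.)

P[X ≥ 19] ≤ 2/247 ≈ 0.008.


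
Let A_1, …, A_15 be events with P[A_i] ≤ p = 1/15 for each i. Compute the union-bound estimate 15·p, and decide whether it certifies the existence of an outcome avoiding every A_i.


Union bound: P[∪_{i=1}^{15} A_i] ≤ Σ_i P[A_i] ≤ 15·p = 15·(1/15) = 1.
Numerically: 1 ≈ 1.0000.
Is 1 < 1? NO.
Since the bound 1 is ≥ 1, the union bound is uninformative here; it does NOT by itself certify existence.

15·p = 1 ≈ 1.0000; existence NOT certified by the union bound.


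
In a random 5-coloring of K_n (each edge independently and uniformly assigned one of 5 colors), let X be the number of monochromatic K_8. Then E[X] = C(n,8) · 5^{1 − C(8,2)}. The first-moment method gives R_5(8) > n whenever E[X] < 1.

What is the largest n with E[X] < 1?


We need C(n, 8) · 5^{1 − 28} < 1, i.e. C(n, 8) < 5^{28 − 1} = 7450580596923828125.
Check values of n near the boundary:
  n = 861: C(861, 8) = 7250034996615275865; 7250034996615275865 < 7450580596923828125? YES
  n = 862: C(862, 8) = 7317951015318931845; 7317951015318931845 < 7450580596923828125? YES
  n = 863: C(863, 8) = 7386423071602617757; 7386423071602617757 < 7450580596923828125? YES
  n = 864: C(864, 8) = 7455455062926006708; 7455455062926006708 < 7450580596923828125? NO
  n = 865: C(865, 8) = 7525050909487743060; 7525050909487743060 < 7450580596923828125? NO
The largest n with C(n, 8) < 7450580596923828125 is n = 863 (where E[X] = 7386423071602617757/7450580596923828125 ≈ 0.99139). Hence R_5(8) > 863, i.e. R_5(8) ≥ 864.

Largest n = 863; hence R_5(8) > 863.


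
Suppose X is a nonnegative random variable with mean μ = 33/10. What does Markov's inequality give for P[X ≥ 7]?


μ = E[X] = 33/10, a = 7.
Markov: P[X ≥ 7] ≤ μ/a = (33/10)/7 = 33/70.
Numerically: ≈ 0.47143.
(Since a = 7 > μ = 3.30000, the bound 33/70 is < 1 and informative.)

P[X ≥ 7] ≤ 33/70 ≈ 0.47143.


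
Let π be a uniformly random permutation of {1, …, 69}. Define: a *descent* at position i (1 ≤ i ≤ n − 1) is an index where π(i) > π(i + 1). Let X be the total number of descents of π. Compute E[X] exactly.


Write X = Σ X_I over i = 1, …, 68, with X_I the indicator of one descent.
There are 68 indicators.
For each fixed i, the pair (π(i), π(i+1)) is a uniformly random ordered pair of distinct values from {1, …, 69}; by symmetry P[π(i) > π(i+1)] = 1/2.
By linearity: E[X] = 68 · (1/2) = (69 − 1) · (1/2) = 34 ≈ 34.000.

E[X] = 34 = 34.000.


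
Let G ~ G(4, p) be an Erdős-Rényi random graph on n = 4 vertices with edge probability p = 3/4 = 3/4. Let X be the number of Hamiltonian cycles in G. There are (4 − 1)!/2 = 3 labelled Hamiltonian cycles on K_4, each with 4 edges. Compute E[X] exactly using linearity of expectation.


K_4 has (4 − 1)!/2 = 3 labelled Hamiltonian cycles.
For each such Hamiltonian cycle H, let X_H = 1 if all 4 edges of H are present in G. Then P[X_H = 1] = p^{4} = (3/4)^{4} = 81/256.
By linearity: E[X] = Σ_H E[X_H] = 3 · p^{4} = 3 · 81/256 = 243/256.
Numerically: E[X] ≈ 0.949219.

E[X] = 3 · (3/4)^{4} = 243/256 ≈ 0.949219.


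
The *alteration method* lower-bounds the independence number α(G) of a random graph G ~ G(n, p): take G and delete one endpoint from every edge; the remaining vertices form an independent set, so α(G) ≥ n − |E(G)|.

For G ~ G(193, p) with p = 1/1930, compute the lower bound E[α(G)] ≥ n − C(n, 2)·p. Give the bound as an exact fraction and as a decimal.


E[|E(G)|] = C(193, 2)·p = 18528 · (1/1930) = 48/5.
E[α(G)] ≥ n − E[|E(G)|] = 193 − 48/5 = 917/5.
Numerically: ≈ 183.40000.
(This is only a lower bound; the true E[α(G)] may be larger.)

E[α(G)] ≥ 917/5 ≈ 183.40000.


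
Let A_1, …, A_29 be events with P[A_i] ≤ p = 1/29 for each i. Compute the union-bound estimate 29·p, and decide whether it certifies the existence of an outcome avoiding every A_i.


Union bound: P[∪_{i=1}^{29} A_i] ≤ Σ_i P[A_i] ≤ 29·p = 29·(1/29) = 1.
Numerically: 1 ≈ 1.000.
Is 1 < 1? NO.
Since the bound 1 is ≥ 1, the union bound is uninformative here; it does NOT by itself certify existence.

29·p = 1 ≈ 1.000; existence NOT certified by the union bound.


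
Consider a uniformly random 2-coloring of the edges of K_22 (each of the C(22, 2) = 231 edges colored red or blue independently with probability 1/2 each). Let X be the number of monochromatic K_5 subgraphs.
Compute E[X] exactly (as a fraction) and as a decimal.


Let X = Σ_S X_S over the C(22, 5) = 26334 subsets S of size 5, where X_S = 1 if the K_5 on S is monochromatic.
For a fixed S, the K_5 on S has C(5, 2) = 10 edges. P[all 10 edges red] = (1/2)^10, and likewise for blue, so P[monochromatic] = 2·(1/2)^10 = 2^{1 − 10} = 1/512.
Summing: E[X] = C(22, 5) · 2^{1 − 10} = 26334 · 1/512 = 13167/256.
Numerically: E[X] ≈ 51.434.

E[X] = C(22,5)·2^(1−C(5,2)) = 13167/256 ≈ 51.434.


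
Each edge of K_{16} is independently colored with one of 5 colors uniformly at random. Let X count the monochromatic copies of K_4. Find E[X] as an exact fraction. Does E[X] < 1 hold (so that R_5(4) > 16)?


E[X] = C(16, 4) · 5^{1 − 6} = 1820 · 5^{−5} = 1820/3125.
As a reduced fraction: E[X] = 364/625 ≈ 0.5824000.
Is E[X] < 1? YES.
Since E[X] < 1, there exists a 5-coloring of K_{16} with no monochromatic K_4; hence R_5(4) > 16.

E[X] = 364/625 ≈ 0.5824000; E[X] < 1, so R_5(4) > 16.


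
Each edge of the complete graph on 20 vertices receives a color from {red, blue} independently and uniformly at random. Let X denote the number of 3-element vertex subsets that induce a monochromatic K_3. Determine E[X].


Let X = Σ_S X_S over the C(20, 3) = 1140 subsets S of size 3, where X_S = 1 if the K_3 on S is monochromatic.
For a fixed S, the K_3 on S has C(3, 2) = 3 edges. P[all 3 edges red] = (1/2)^3, and likewise for blue, so P[monochromatic] = 2·(1/2)^3 = 2^{1 − 3} = 1/4.
Summing: E[X] = C(20, 3) · 2^{1 − 3} = 1140 · 1/4 = 285.
Numerically: E[X] ≈ 285.00000.

E[X] = C(20,3)·2^(1−C(3,2)) = 285 ≈ 285.00000.


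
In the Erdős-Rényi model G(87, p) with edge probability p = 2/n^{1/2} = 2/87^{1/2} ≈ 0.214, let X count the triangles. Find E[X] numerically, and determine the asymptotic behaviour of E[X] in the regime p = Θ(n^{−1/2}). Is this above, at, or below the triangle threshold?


Number of potential triangles: C(87, 3) = 105995.
Each occurs with probability p³ ≈ (0.214)³ ≈ 9.85851e-03.
By linearity: E[X] = C(87, 3)·p³ ≈ 105995 · 9.85851e-03 ≈ 1044.952.
Since α = 1/2 < 1, p = c/n^{1/2} ≫ 1/n is above the triangle threshold p ~ 1/n. Asymptotically E[X] ~ (c³/6)·n^{3(1−α)} = (2³/6)·n^{1.5} → ∞; triangles are abundant w.h.p.

E[X] ≈ 1044.952; in regime p = Θ(1/n^{1/2}) E[X] diverges (above the triangle threshold p ~ 1/n).


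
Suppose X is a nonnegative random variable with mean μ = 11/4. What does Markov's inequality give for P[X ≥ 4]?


μ = E[X] = 11/4, a = 4.
Markov: P[X ≥ 4] ≤ μ/a = (11/4)/4 = 11/16.
Numerically: ≈ 0.688.
(Since a = 4 > μ = 2.750, the bound 11/16 is < 1 and informative.)

P[X ≥ 4] ≤ 11/16 ≈ 0.688.


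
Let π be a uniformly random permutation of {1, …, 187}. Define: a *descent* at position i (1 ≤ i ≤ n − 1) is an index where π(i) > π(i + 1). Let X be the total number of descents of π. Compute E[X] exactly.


Write X = Σ X_I over i = 1, …, 186, with X_I the indicator of one descent.
There are 186 indicators.
For each fixed i, the pair (π(i), π(i+1)) is a uniformly random ordered pair of distinct values from {1, …, 187}; by symmetry P[π(i) > π(i+1)] = 1/2.
By linearity: E[X] = 186 · (1/2) = (187 − 1) · (1/2) = 93 ≈ 93.00000.

E[X] = 93 = 93.00000.


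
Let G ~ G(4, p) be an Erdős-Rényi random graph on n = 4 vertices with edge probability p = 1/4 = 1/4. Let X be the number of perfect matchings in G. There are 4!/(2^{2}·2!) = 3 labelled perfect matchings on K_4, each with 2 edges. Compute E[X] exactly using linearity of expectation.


K_4 has 4!/(2^{2}·2!) = 3 labelled perfect matchings.
For each such perfect matching H, let X_H = 1 if all 2 edges of H are present in G. Then P[X_H = 1] = p^{2} = (1/4)^{2} = 1/16.
Summing the indicators: E[X] = Σ_H E[X_H] = 3 · p^{2} = 3 · 1/16 = 3/16.
Numerically: E[X] ≈ 0.1875.

E[X] = 3 · (1/4)^{2} = 3/16 ≈ 0.1875.


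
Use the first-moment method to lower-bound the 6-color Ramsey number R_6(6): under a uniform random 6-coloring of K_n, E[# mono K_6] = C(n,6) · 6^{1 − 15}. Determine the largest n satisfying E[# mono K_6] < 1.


We need C(n, 6) · 6^{1 − 15} < 1, i.e. C(n, 6) < 6^{15 − 1} = 78364164096.
Check values of n near the boundary:
  n = 196: C(196, 6) = 72887293024; 72887293024 < 78364164096? YES
  n = 197: C(197, 6) = 75176946208; 75176946208 < 78364164096? YES
  n = 198: C(198, 6) = 77526225777; 77526225777 < 78364164096? YES
  n = 199: C(199, 6) = 79936367511; 79936367511 < 78364164096? NO
  n = 200: C(200, 6) = 82408626300; 82408626300 < 78364164096? NO
The largest n with C(n, 6) < 78364164096 is n = 198 (where E[X] = 25842075259/26121388032 ≈ 0.989). Hence R_6(6) > 198, i.e. R_6(6) ≥ 199.

Largest n = 198; hence R_6(6) > 198.


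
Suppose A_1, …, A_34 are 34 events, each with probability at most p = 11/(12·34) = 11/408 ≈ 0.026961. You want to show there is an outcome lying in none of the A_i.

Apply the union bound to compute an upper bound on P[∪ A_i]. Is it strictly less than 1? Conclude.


Union bound: P[∪_{i=1}^{34} A_i] ≤ Σ_i P[A_i] ≤ 34·p = 34·(11/408) = 11/12.
Numerically: 11/12 ≈ 0.916667.
Is 11/12 < 1? YES.
Since P[∪ A_i] ≤ 11/12 < 1, the complement has P[∩ A_i^c] ≥ 1 − 11/12 = 1/12 > 0, so some outcome avoids every A_i.

34·p = 11/12 ≈ 0.916667; existence CERTIFIED by the union bound.


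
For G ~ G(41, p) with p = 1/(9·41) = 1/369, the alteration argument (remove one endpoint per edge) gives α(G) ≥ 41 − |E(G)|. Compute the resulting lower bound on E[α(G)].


E[|E(G)|] = C(41, 2)·p = 820 · (1/369) = 20/9.
E[α(G)] ≥ n − E[|E(G)|] = 41 − 20/9 = 349/9.
Numerically: ≈ 38.777778.
(This is only a lower bound; the true E[α(G)] may be larger.)

E[α(G)] ≥ 349/9 ≈ 38.777778.


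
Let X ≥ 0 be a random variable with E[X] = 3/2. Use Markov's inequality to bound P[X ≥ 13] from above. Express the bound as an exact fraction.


μ = E[X] = 3/2, a = 13.
Markov: P[X ≥ 13] ≤ μ/a = (3/2)/13 = 3/26.
Numerically: ≈ 0.115.
(Since a = 13 > μ = 1.500, the bound 3/26 is < 1 and informative.)

P[X ≥ 13] ≤ 3/26 ≈ 0.115.


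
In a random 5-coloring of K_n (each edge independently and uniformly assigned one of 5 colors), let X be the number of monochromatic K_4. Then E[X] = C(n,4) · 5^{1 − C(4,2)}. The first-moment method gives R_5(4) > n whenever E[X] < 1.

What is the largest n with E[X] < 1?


We need C(n, 4) · 5^{1 − 6} < 1, i.e. C(n, 4) < 5^{6 − 1} = 3125.
Check values of n near the boundary:
  n = 15: C(15, 4) = 1365; 1365 < 3125? YES
  n = 16: C(16, 4) = 1820; 1820 < 3125? YES
  n = 17: C(17, 4) = 2380; 2380 < 3125? YES
  n = 18: C(18, 4) = 3060; 3060 < 3125? YES
  n = 19: C(19, 4) = 3876; 3876 < 3125? NO
The largest n with C(n, 4) < 3125 is n = 18 (where E[X] = 612/625 ≈ 0.97920). Hence R_5(4) > 18, i.e. R_5(4) ≥ 19.

Largest n = 18; hence R_5(4) > 18.


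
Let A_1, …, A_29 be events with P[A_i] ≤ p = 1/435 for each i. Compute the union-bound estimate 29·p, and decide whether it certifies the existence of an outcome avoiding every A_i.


Union bound: P[∪_{i=1}^{29} A_i] ≤ Σ_i P[A_i] ≤ 29·p = 29·(1/435) = 1/15.
Numerically: 1/15 ≈ 0.0666667.
Is 1/15 < 1? YES.
Since P[∪ A_i] ≤ 1/15 < 1, the complement has P[∩ A_i^c] ≥ 1 − 1/15 = 14/15 > 0, so some outcome avoids every A_i.

29·p = 1/15 ≈ 0.0666667; existence CERTIFIED by the union bound.


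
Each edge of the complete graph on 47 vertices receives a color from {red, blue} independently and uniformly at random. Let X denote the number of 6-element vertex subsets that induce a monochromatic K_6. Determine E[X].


Let X = Σ_S X_S over the C(47, 6) = 10737573 subsets S of size 6, where X_S = 1 if the K_6 on S is monochromatic.
For a fixed S, the K_6 on S has C(6, 2) = 15 edges. P[all 15 edges red] = (1/2)^15, and likewise for blue, so P[monochromatic] = 2·(1/2)^15 = 2^{1 − 15} = 1/16384.
Summing: E[X] = C(47, 6) · 2^{1 − 15} = 10737573 · 1/16384 = 10737573/16384.
Numerically: E[X] ≈ 655.36945.

E[X] = C(47,6)·2^(1−C(6,2)) = 10737573/16384 ≈ 655.36945.


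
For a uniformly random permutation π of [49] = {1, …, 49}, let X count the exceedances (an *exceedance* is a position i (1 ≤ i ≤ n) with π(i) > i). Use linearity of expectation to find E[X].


Write X = Σ_{i=1}^{49} X_i, where X_i = 1_{π(i) > i}.
For each fixed i, π(i) is uniform over {1, …, 49} (marginal of a uniform permutation), so P[π(i) > i] = (n − i)/n. Summing: Σ_{i=1}^{49} (n − i)/n = (0 + 1 + … + 48)/49 = 49(49 − 1)/(2·49) = (49 − 1)/2.
Hence E[X] = Σ_{i=1}^{49} (49 − i)/49 = 24 ≈ 24.0000.

E[X] = 24 = 24.0000.


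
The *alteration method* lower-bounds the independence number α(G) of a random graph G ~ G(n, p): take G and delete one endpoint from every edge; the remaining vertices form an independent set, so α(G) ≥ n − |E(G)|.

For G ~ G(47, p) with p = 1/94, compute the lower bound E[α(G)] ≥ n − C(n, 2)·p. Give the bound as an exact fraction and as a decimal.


E[|E(G)|] = C(47, 2)·p = 1081 · (1/94) = 23/2.
E[α(G)] ≥ n − E[|E(G)|] = 47 − 23/2 = 71/2.
Numerically: ≈ 35.500.
(This is only a lower bound; the true E[α(G)] may be larger.)

E[α(G)] ≥ 71/2 ≈ 35.500.


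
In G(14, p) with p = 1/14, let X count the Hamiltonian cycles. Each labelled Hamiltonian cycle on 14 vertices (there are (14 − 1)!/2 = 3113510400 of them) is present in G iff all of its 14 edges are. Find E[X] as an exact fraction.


K_14 has (14 − 1)!/2 = 3113510400 labelled Hamiltonian cycles.
For each such Hamiltonian cycle H, let X_H = 1 if all 14 edges of H are present in G. Then P[X_H = 1] = p^{14} = (1/14)^{14} = 1/11112006825558016.
By linearity of expectation: E[X] = Σ_H E[X_H] = 3113510400 · p^{14} = 3113510400 · 1/11112006825558016 = 868725/3100448333024.
Numerically: E[X] ≈ 2.80193e-07.

E[X] = 3113510400 · (1/14)^{14} = 868725/3100448333024 ≈ 2.80193e-07.


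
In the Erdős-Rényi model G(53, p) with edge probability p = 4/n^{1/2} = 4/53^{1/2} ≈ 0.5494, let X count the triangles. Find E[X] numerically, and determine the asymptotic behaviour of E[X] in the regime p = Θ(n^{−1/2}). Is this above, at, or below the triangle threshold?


Number of potential triangles: C(53, 3) = 23426.
Each occurs with probability p³ ≈ (0.5494)³ ≈ 1.658694e-01.
By linearity: E[X] = C(53, 3)·p³ ≈ 23426 · 1.658694e-01 ≈ 3885.6556.
Since α = 1/2 < 1, p = c/n^{1/2} ≫ 1/n is above the triangle threshold p ~ 1/n. Asymptotically E[X] ~ (c³/6)·n^{3(1−α)} = (4³/6)·n^{1.5} → ∞; triangles are abundant w.h.p.

E[X] ≈ 3885.6556; in regime p = Θ(1/n^{1/2}) E[X] diverges (above the triangle threshold p ~ 1/n).


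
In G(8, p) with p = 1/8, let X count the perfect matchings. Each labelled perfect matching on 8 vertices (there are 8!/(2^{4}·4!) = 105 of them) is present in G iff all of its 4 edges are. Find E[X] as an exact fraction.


K_8 has 8!/(2^{4}·4!) = 105 labelled perfect matchings.
For each such perfect matching H, let X_H = 1 if all 4 edges of H are present in G. Then P[X_H = 1] = p^{4} = (1/8)^{4} = 1/4096.
By linearity of expectation: E[X] = Σ_H E[X_H] = 105 · p^{4} = 105 · 1/4096 = 105/4096.
Numerically: E[X] ≈ 0.025635.

E[X] = 105 · (1/8)^{4} = 105/4096 ≈ 0.025635.


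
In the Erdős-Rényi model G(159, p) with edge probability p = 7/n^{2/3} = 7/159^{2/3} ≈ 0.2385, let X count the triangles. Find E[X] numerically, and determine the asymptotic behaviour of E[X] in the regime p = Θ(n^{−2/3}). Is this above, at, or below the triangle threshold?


Number of potential triangles: C(159, 3) = 657359.
Each occurs with probability p³ ≈ (0.2385)³ ≈ 1.356750e-02.
By linearity: E[X] = C(159, 3)·p³ ≈ 657359 · 1.356750e-02 ≈ 8918.7191.
Since α = 2/3 < 1, p = c/n^{2/3} ≫ 1/n is above the triangle threshold p ~ 1/n. Asymptotically E[X] ~ (c³/6)·n^{3(1−α)} = (7³/6)·n^{1} → ∞; triangles are abundant w.h.p.

E[X] ≈ 8918.7191; in regime p = Θ(1/n^{2/3}) E[X] diverges (above the triangle threshold p ~ 1/n).


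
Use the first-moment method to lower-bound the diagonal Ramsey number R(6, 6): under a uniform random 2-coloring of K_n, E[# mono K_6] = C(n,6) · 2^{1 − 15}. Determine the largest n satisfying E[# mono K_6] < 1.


We need C(n, 6) · 2^{1 − 15} < 1, i.e. C(n, 6) < 2^{15 − 1} = 16384.
Check values of n near the boundary:
  n = 11: C(11, 6) = 462; 462 < 16384? YES
  n = 12: C(12, 6) = 924; 924 < 16384? YES
  n = 13: C(13, 6) = 1716; 1716 < 16384? YES
  n = 14: C(14, 6) = 3003; 3003 < 16384? YES
  n = 15: C(15, 6) = 5005; 5005 < 16384? YES
  n = 16: C(16, 6) = 8008; 8008 < 16384? YES
  n = 17: C(17, 6) = 12376; 12376 < 16384? YES
  n = 18: C(18, 6) = 18564; 18564 < 16384? NO
  n = 19: C(19, 6) = 27132; 27132 < 16384? NO
The largest n with C(n, 6) < 16384 is n = 17 (where E[X] = 1547/2048 ≈ 0.7553711). Hence R(6, 6) > 17, i.e. R(6, 6) ≥ 18.

Largest n = 17; hence R(6, 6) > 17.
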